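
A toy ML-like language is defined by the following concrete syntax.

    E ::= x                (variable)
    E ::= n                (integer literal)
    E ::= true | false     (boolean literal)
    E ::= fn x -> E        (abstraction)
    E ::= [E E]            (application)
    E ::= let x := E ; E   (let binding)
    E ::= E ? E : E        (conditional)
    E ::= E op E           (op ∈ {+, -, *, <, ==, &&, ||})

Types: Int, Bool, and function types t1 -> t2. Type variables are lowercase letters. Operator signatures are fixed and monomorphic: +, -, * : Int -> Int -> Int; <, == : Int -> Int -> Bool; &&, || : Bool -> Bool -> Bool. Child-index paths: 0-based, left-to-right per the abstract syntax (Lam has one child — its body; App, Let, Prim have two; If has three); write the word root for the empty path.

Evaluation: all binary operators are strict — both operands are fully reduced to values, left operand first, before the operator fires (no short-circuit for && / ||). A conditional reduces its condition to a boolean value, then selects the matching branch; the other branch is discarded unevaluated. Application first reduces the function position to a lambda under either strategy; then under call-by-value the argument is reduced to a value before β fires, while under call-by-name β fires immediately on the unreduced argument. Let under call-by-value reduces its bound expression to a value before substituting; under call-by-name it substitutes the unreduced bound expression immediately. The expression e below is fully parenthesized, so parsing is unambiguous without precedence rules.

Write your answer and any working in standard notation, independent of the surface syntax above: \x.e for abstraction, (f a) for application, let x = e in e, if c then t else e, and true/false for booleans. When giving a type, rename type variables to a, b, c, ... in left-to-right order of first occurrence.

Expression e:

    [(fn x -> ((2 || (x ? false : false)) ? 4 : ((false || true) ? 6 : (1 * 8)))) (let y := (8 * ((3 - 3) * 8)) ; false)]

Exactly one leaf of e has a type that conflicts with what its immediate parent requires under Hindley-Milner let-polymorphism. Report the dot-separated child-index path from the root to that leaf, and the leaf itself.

Answer: 0.0.0.0 : 2

Derivation:
  unify Int ~ Bool
  FAIL: mismatch Int ~ Bool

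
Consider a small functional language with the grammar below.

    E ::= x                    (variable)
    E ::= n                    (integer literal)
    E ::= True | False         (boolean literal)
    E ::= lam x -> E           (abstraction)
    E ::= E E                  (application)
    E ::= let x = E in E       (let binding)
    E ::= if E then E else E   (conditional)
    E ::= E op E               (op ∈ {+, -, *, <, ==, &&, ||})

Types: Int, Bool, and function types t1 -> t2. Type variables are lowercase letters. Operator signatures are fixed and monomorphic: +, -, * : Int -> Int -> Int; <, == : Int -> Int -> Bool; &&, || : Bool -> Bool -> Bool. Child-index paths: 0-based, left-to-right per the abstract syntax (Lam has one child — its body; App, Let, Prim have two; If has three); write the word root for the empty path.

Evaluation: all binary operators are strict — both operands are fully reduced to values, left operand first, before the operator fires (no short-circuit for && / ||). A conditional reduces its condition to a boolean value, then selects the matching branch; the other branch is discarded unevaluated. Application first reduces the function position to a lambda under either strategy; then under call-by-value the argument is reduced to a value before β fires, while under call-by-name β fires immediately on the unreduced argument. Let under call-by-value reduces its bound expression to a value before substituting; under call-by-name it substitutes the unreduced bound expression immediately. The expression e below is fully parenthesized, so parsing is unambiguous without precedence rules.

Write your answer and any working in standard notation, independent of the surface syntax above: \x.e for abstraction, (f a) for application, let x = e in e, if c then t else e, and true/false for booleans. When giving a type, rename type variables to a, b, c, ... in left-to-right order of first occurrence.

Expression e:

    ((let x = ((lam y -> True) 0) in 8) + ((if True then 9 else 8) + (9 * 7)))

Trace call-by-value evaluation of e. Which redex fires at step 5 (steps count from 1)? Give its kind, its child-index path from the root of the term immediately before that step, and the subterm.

Answer: delta at 1 : (9 + 63)

Derivation:
step 0: ((let x = ((\y.true) 0) in 8) + ((if true then 9 else 8) + (9 * 7)))
step 1: [beta@0.0] ((let x = true in 8) + ((if true then 9 else 8) + (9 * 7)))
step 2: [let@0] (8 + ((if true then 9 else 8) + (9 * 7)))
step 3: [if@1.0] (8 + (9 + (9 * 7)))
step 4: [delta@1.1] (8 + (9 + 63))
step 5: [delta@1] (8 + 72)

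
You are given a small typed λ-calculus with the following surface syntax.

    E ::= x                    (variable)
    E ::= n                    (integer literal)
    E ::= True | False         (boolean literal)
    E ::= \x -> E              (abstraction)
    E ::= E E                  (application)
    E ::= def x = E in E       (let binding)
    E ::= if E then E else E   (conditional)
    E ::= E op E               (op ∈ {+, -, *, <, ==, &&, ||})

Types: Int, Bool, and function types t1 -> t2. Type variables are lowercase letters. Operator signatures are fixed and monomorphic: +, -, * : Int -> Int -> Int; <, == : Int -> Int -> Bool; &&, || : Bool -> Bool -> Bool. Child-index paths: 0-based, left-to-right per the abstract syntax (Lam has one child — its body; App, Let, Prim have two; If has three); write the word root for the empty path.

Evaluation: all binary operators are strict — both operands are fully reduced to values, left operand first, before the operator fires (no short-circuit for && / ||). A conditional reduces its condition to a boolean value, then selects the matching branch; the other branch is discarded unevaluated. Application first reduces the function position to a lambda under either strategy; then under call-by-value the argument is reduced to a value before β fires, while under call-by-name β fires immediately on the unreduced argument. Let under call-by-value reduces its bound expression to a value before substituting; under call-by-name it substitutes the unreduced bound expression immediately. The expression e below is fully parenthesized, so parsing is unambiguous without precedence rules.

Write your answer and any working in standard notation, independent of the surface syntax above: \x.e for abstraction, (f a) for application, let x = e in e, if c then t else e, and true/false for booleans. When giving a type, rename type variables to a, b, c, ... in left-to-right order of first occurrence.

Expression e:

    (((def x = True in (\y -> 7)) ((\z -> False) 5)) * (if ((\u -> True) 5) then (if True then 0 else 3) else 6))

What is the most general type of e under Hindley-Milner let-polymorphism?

Answer: Int

Working:
let x : Bool
\y._ : a -> Int
\z._ : b -> Bool
  unify b -> Bool ~ Int -> c
  unify b ~ Int
  unify Bool ~ c
_ _ : Bool
  unify a -> Int ~ Bool -> d
  unify a ~ Bool
  unify Int ~ d
_ _ : Int
  unify Int ~ Int
\u._ : e -> Bool
  unify e -> Bool ~ Int -> f
  unify e ~ Int
  unify Bool ~ f
_ _ : Bool
  unify Bool ~ Bool
  unify Bool ~ Bool
  unify Int ~ Int
  unify Int ~ Int
  unify Int ~ Int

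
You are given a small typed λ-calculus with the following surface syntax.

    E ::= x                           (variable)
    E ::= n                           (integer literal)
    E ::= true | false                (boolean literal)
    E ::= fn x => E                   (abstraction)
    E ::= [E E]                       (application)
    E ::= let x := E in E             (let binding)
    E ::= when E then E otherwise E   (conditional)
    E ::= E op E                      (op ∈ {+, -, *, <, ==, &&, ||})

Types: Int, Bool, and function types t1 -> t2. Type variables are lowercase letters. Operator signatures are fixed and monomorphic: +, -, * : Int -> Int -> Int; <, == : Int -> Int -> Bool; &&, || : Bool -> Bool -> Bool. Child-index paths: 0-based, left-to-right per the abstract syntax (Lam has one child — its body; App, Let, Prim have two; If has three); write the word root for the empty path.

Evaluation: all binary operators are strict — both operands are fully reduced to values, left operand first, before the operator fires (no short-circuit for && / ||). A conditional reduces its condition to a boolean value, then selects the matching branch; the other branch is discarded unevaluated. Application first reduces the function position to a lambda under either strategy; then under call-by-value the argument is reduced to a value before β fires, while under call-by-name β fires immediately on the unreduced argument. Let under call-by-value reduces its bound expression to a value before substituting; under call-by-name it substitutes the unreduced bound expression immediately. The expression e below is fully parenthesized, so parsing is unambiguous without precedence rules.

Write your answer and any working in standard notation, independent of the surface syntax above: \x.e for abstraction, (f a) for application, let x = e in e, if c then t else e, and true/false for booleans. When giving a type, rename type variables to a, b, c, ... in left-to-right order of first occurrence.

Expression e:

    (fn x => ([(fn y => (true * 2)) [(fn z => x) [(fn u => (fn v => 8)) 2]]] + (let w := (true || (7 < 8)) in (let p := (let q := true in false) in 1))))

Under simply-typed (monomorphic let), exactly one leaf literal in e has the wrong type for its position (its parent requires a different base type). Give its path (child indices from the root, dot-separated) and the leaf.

Derivation:
  unify Bool ~ Int
  FAIL: mismatch Bool ~ Int

Answer: 0.0.0.0.0 : true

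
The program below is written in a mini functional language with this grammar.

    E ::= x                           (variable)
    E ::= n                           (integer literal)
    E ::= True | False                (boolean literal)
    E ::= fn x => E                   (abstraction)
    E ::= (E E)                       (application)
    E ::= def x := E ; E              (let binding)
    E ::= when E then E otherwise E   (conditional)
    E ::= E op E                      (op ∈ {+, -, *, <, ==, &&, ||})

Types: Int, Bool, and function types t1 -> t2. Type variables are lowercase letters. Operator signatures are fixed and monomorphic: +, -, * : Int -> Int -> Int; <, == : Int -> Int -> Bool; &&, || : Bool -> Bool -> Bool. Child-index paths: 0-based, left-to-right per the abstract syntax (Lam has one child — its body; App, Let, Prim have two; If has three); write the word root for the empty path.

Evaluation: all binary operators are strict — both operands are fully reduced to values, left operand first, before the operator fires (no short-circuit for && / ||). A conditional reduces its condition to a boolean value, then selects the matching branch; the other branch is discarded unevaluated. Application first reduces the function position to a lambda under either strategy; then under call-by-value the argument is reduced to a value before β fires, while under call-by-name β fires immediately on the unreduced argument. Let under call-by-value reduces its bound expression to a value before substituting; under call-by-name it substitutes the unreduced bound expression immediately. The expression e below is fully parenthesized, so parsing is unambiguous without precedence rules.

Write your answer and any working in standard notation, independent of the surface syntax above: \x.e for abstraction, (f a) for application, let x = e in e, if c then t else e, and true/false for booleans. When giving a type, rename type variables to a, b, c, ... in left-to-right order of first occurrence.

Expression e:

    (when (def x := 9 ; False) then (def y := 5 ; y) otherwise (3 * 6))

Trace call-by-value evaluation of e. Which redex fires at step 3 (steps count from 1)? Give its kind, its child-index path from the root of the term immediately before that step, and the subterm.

Derivation:
step 0: (if (let x = 9 in false) then (let y = 5 in y) else (3 * 6))
step 1: [let@0] (if false then (let y = 5 in y) else (3 * 6))
step 2: [if@root] (3 * 6)
step 3: [delta@root] 18

Answer: delta at root : (3 * 6)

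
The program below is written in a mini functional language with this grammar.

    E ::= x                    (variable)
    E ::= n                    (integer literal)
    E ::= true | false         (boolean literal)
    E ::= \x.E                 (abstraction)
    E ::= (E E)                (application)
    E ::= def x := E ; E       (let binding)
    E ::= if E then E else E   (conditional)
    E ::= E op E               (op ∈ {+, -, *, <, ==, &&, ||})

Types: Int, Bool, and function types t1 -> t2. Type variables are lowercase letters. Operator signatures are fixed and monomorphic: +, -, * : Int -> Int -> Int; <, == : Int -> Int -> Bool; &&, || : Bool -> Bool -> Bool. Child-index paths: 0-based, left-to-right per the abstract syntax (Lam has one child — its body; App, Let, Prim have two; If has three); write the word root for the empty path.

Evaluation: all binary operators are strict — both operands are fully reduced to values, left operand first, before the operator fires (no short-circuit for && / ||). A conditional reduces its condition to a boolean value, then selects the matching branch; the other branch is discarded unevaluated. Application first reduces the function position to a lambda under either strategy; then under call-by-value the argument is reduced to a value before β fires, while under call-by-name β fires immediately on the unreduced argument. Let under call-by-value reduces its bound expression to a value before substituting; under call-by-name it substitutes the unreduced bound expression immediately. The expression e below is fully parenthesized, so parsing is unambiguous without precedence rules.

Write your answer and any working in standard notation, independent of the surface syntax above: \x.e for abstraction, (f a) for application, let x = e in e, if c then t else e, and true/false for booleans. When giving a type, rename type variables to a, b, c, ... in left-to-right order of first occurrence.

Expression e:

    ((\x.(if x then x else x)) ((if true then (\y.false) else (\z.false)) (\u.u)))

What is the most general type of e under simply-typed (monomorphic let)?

Answer: Bool

Working:
x : a
  unify a ~ Bool
x : Bool
x : Bool
  unify Bool ~ Bool
\x._ : Bool -> Bool
  unify Bool ~ Bool
\y._ : b -> Bool
\z._ : c -> Bool
  unify b -> Bool ~ c -> Bool
  unify b ~ c
  unify Bool ~ Bool
u : d
\u._ : d -> d
  unify c -> Bool ~ (d -> d) -> e
  unify c ~ d -> d
  unify Bool ~ e
_ _ : Bool
  unify Bool -> Bool ~ Bool -> f
  unify Bool ~ Bool
  unify Bool ~ f
_ _ : Bool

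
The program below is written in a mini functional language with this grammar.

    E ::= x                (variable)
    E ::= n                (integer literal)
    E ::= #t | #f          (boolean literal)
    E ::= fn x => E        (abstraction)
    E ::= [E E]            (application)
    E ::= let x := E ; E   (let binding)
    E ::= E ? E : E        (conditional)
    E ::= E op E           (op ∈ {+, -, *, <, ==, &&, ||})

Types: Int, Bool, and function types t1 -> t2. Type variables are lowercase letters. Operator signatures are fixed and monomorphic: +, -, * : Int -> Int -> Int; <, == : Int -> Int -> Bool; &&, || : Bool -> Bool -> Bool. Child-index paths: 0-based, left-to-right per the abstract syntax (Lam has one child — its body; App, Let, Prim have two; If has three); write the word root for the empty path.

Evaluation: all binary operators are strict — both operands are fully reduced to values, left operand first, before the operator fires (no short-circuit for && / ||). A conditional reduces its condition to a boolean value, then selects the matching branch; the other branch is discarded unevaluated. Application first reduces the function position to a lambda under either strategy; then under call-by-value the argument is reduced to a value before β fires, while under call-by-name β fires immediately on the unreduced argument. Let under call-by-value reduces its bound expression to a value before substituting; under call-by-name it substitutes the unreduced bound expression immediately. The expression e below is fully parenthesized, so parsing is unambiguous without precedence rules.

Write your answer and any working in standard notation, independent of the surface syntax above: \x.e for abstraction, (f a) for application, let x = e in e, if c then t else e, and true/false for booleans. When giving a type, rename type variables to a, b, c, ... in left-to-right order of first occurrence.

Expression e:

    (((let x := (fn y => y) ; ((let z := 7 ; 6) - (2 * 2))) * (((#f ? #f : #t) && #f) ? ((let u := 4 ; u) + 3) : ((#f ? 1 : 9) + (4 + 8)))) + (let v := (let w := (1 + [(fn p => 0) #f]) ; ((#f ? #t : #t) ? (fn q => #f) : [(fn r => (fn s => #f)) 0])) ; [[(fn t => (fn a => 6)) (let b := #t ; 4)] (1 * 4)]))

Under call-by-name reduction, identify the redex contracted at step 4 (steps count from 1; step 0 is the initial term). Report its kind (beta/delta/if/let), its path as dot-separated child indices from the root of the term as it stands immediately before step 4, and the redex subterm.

Trace:
step 0: (((let x = (\y.y) in ((let z = 7 in 6) - (2 * 2))) * (if ((if false then false else true) && false) then ((let u = 4 in u) + 3) else ((if false then 1 else 9) + (4 + 8)))) + (let v = (let w = (1 + ((\p.0) false)) in (if (if false then true else true) then (\q.false) else ((\r.(\s.false)) 0))) in (((\t.(\a.6)) (let b = true in 4)) (1 * 4))))
step 1: [let@0.0] ((((let z = 7 in 6) - (2 * 2)) * (if ((if false then false else true) && false) then ((let u = 4 in u) + 3) else ((if false then 1 else 9) + (4 + 8)))) + (let v = (let w = (1 + ((\p.0) false)) in (if (if false then true else true) then (\q.false) else ((\r.(\s.false)) 0))) in (((\t.(\a.6)) (let b = true in 4)) (1 * 4))))
step 2: [let@0.0.0] (((6 - (2 * 2)) * (if ((if false then false else true) && false) then ((let u = 4 in u) + 3) else ((if false then 1 else 9) + (4 + 8)))) + (let v = (let w = (1 + ((\p.0) false)) in (if (if false then true else true) then (\q.false) else ((\r.(\s.false)) 0))) in (((\t.(\a.6)) (let b = true in 4)) (1 * 4))))
step 3: [delta@0.0.1] (((6 - 4) * (if ((if false then false else true) && false) then ((let u = 4 in u) + 3) else ((if false then 1 else 9) + (4 + 8)))) + (let v = (let w = (1 + ((\p.0) false)) in (if (if false then true else true) then (\q.false) else ((\r.(\s.false)) 0))) in (((\t.(\a.6)) (let b = true in 4)) (1 * 4))))
step 4: [delta@0.0] ((2 * (if ((if false then false else true) && false) then ((let u = 4 in u) + 3) else ((if false then 1 else 9) + (4 + 8)))) + (let v = (let w = (1 + ((\p.0) false)) in (if (if false then true else true) then (\q.false) else ((\r.(\s.false)) 0))) in (((\t.(\a.6)) (let b = true in 4)) (1 * 4))))

Answer: delta at 0.0 : (6 - 4)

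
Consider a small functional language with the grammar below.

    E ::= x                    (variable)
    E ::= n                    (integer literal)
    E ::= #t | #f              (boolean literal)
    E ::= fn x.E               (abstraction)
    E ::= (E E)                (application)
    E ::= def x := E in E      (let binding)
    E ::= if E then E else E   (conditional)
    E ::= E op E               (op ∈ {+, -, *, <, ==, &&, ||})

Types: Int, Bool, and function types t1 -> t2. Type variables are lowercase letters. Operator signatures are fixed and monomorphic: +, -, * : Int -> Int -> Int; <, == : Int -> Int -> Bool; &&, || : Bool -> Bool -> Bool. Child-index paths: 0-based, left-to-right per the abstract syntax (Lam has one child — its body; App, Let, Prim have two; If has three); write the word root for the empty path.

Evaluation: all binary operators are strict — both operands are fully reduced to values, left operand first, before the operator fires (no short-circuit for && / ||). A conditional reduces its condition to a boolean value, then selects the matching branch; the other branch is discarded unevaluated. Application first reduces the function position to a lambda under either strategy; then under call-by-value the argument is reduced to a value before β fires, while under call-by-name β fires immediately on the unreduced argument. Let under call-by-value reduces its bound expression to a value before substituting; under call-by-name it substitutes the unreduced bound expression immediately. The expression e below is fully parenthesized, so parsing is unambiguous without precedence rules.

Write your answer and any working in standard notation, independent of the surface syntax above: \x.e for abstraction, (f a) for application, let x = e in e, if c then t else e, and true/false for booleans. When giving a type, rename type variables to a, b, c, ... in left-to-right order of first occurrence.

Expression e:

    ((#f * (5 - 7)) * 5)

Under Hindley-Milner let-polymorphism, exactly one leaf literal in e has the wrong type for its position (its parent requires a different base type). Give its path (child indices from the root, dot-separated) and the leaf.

Answer: 0.0 : false

Trace:
  unify Bool ~ Int
  FAIL: mismatch Bool ~ Int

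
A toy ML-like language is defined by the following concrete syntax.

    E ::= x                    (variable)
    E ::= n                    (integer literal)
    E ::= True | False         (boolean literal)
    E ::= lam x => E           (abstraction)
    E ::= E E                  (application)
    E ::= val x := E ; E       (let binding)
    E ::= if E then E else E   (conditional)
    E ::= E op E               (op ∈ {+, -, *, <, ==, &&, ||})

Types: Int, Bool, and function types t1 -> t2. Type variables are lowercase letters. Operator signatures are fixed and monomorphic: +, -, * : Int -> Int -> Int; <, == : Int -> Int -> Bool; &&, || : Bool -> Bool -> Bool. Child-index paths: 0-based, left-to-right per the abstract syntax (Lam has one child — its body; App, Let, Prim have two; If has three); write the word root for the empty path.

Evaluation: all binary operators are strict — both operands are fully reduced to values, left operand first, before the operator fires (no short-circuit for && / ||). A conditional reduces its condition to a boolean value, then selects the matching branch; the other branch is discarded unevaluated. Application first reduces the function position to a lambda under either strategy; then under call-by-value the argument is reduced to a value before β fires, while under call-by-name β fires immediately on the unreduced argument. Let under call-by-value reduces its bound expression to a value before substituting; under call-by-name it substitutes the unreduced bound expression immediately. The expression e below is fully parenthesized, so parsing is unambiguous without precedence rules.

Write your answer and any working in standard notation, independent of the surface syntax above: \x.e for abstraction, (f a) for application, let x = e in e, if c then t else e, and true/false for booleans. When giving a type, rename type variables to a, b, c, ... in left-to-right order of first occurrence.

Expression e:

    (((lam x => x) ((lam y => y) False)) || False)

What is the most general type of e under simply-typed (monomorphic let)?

Answer: Bool

Derivation:
x : a
\x._ : a -> a
y : b
\y._ : b -> b
  unify b -> b ~ Bool -> c
  unify b ~ Bool
  unify Bool ~ c
_ _ : Bool
  unify a -> a ~ Bool -> d
  unify a ~ Bool
  unify Bool ~ d
_ _ : Bool
  unify Bool ~ Bool
  unify Bool ~ Bool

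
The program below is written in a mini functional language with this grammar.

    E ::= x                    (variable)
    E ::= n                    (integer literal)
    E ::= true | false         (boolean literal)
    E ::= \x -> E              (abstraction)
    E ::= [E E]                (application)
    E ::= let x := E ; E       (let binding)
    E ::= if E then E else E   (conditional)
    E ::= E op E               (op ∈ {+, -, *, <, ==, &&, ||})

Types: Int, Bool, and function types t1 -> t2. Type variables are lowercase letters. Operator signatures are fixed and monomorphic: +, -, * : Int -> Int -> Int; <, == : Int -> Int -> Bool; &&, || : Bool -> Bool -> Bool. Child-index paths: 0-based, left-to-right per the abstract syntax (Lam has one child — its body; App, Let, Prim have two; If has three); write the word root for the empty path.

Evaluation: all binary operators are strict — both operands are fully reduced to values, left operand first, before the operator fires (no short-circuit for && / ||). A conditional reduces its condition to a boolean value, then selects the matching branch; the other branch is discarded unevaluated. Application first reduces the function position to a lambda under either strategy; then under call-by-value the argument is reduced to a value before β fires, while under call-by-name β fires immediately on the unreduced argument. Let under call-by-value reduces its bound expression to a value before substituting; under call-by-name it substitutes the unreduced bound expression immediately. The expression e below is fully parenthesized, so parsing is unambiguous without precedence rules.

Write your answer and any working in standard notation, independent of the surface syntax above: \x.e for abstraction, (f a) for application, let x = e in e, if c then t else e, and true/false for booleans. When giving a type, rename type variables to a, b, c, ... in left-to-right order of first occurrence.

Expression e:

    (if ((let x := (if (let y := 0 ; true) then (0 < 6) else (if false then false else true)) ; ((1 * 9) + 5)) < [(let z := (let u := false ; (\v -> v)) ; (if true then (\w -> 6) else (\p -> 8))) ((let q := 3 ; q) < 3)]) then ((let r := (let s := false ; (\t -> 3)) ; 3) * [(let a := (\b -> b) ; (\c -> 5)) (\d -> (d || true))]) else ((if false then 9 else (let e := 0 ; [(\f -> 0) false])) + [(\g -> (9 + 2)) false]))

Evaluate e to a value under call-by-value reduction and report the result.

Answer: 11

Working:
step 0: (if ((let x = (if (let y = 0 in true) then (0 < 6) else (if false then false else true)) in ((1 * 9) + 5)) < ((let z = (let u = false in (\v.v)) in (if true then (\w.6) else (\p.8))) ((let q = 3 in q) < 3))) then ((let r = (let s = false in (\t.3)) in 3) * ((let a = (\b.b) in (\c.5)) (\d.(d || true)))) else ((if false then 9 else (let e = 0 in ((\f.0) false))) + ((\g.(9 + 2)) false)))
step 1: [let@0.0.0.0] (if ((let x = (if true then (0 < 6) else (if false then false else true)) in ((1 * 9) + 5)) < ((let z = (let u = false in (\v.v)) in (if true then (\w.6) else (\p.8))) ((let q = 3 in q) < 3))) then ((let r = (let s = false in (\t.3)) in 3) * ((let a = (\b.b) in (\c.5)) (\d.(d || true)))) else ((if false then 9 else (let e = 0 in ((\f.0) false))) + ((\g.(9 + 2)) false)))
step 2: [if@0.0.0] (if ((let x = (0 < 6) in ((1 * 9) + 5)) < ((let z = (let u = false in (\v.v)) in (if true then (\w.6) else (\p.8))) ((let q = 3 in q) < 3))) then ((let r = (let s = false in (\t.3)) in 3) * ((let a = (\b.b) in (\c.5)) (\d.(d || true)))) else ((if false then 9 else (let e = 0 in ((\f.0) false))) + ((\g.(9 + 2)) false)))
step 3: [delta@0.0.0] (if ((let x = true in ((1 * 9) + 5)) < ((let z = (let u = false in (\v.v)) in (if true then (\w.6) else (\p.8))) ((let q = 3 in q) < 3))) then ((let r = (let s = false in (\t.3)) in 3) * ((let a = (\b.b) in (\c.5)) (\d.(d || true)))) else ((if false then 9 else (let e = 0 in ((\f.0) false))) + ((\g.(9 + 2)) false)))
step 4: [let@0.0] (if (((1 * 9) + 5) < ((let z = (let u = false in (\v.v)) in (if true then (\w.6) else (\p.8))) ((let q = 3 in q) < 3))) then ((let r = (let s = false in (\t.3)) in 3) * ((let a = (\b.b) in (\c.5)) (\d.(d || true)))) else ((if false then 9 else (let e = 0 in ((\f.0) false))) + ((\g.(9 + 2)) false)))
step 5: [delta@0.0.0] (if ((9 + 5) < ((let z = (let u = false in (\v.v)) in (if true then (\w.6) else (\p.8))) ((let q = 3 in q) < 3))) then ((let r = (let s = false in (\t.3)) in 3) * ((let a = (\b.b) in (\c.5)) (\d.(d || true)))) else ((if false then 9 else (let e = 0 in ((\f.0) false))) + ((\g.(9 + 2)) false)))
step 6: [delta@0.0] (if (14 < ((let z = (let u = false in (\v.v)) in (if true then (\w.6) else (\p.8))) ((let q = 3 in q) < 3))) then ((let r = (let s = false in (\t.3)) in 3) * ((let a = (\b.b) in (\c.5)) (\d.(d || true)))) else ((if false then 9 else (let e = 0 in ((\f.0) false))) + ((\g.(9 + 2)) false)))
step 7: [let@0.1.0.0] (if (14 < ((let z = (\v.v) in (if true then (\w.6) else (\p.8))) ((let q = 3 in q) < 3))) then ((let r = (let s = false in (\t.3)) in 3) * ((let a = (\b.b) in (\c.5)) (\d.(d || true)))) else ((if false then 9 else (let e = 0 in ((\f.0) false))) + ((\g.(9 + 2)) false)))
step 8: [let@0.1.0] (if (14 < ((if true then (\w.6) else (\p.8)) ((let q = 3 in q) < 3))) then ((let r = (let s = false in (\t.3)) in 3) * ((let a = (\b.b) in (\c.5)) (\d.(d || true)))) else ((if false then 9 else (let e = 0 in ((\f.0) false))) + ((\g.(9 + 2)) false)))
step 9: [if@0.1.0] (if (14 < ((\w.6) ((let q = 3 in q) < 3))) then ((let r = (let s = false in (\t.3)) in 3) * ((let a = (\b.b) in (\c.5)) (\d.(d || true)))) else ((if false then 9 else (let e = 0 in ((\f.0) false))) + ((\g.(9 + 2)) false)))
step 10: [let@0.1.1.0] (if (14 < ((\w.6) (3 < 3))) then ((let r = (let s = false in (\t.3)) in 3) * ((let a = (\b.b) in (\c.5)) (\d.(d || true)))) else ((if false then 9 else (let e = 0 in ((\f.0) false))) + ((\g.(9 + 2)) false)))
step 11: [delta@0.1.1] (if (14 < ((\w.6) false)) then ((let r = (let s = false in (\t.3)) in 3) * ((let a = (\b.b) in (\c.5)) (\d.(d || true)))) else ((if false then 9 else (let e = 0 in ((\f.0) false))) + ((\g.(9 + 2)) false)))
step 12: [beta@0.1] (if (14 < 6) then ((let r = (let s = false in (\t.3)) in 3) * ((let a = (\b.b) in (\c.5)) (\d.(d || true)))) else ((if false then 9 else (let e = 0 in ((\f.0) false))) + ((\g.(9 + 2)) false)))
step 13: [delta@0] (if false then ((let r = (let s = false in (\t.3)) in 3) * ((let a = (\b.b) in (\c.5)) (\d.(d || true)))) else ((if false then 9 else (let e = 0 in ((\f.0) false))) + ((\g.(9 + 2)) false)))
step 14: [if@root] ((if false then 9 else (let e = 0 in ((\f.0) false))) + ((\g.(9 + 2)) false))
step 15: [if@0] ((let e = 0 in ((\f.0) false)) + ((\g.(9 + 2)) false))
step 16: [let@0] (((\f.0) false) + ((\g.(9 + 2)) false))
step 17: [beta@0] (0 + ((\g.(9 + 2)) false))
step 18: [beta@1] (0 + (9 + 2))
step 19: [delta@1] (0 + 11)
step 20: [delta@root] 11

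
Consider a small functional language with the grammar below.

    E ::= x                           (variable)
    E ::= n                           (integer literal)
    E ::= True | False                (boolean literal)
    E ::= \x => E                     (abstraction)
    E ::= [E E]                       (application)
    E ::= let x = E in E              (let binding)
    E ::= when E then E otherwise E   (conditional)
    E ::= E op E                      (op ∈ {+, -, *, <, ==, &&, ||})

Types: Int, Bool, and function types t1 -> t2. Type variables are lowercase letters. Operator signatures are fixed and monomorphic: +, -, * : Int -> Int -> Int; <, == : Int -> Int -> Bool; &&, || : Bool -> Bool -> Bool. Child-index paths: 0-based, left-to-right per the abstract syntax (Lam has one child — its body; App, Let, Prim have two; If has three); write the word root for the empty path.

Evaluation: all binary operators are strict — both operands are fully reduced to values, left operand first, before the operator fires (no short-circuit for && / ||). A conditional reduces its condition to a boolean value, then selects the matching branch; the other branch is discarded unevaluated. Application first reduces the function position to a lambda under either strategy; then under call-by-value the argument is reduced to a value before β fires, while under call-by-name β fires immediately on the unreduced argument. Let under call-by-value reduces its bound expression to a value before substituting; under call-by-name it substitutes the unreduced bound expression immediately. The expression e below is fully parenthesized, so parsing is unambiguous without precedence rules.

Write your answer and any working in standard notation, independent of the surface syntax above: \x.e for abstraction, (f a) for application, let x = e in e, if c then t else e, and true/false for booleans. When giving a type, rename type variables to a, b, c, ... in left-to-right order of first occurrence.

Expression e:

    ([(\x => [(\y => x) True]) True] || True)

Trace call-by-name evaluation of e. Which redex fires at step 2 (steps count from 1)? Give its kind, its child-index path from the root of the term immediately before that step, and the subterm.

Answer: beta at 0 : ((\y.true) true)

Working:
step 0: (((\x.((\y.x) true)) true) || true)
step 1: [beta@0] (((\y.true) true) || true)
step 2: [beta@0] (true || true)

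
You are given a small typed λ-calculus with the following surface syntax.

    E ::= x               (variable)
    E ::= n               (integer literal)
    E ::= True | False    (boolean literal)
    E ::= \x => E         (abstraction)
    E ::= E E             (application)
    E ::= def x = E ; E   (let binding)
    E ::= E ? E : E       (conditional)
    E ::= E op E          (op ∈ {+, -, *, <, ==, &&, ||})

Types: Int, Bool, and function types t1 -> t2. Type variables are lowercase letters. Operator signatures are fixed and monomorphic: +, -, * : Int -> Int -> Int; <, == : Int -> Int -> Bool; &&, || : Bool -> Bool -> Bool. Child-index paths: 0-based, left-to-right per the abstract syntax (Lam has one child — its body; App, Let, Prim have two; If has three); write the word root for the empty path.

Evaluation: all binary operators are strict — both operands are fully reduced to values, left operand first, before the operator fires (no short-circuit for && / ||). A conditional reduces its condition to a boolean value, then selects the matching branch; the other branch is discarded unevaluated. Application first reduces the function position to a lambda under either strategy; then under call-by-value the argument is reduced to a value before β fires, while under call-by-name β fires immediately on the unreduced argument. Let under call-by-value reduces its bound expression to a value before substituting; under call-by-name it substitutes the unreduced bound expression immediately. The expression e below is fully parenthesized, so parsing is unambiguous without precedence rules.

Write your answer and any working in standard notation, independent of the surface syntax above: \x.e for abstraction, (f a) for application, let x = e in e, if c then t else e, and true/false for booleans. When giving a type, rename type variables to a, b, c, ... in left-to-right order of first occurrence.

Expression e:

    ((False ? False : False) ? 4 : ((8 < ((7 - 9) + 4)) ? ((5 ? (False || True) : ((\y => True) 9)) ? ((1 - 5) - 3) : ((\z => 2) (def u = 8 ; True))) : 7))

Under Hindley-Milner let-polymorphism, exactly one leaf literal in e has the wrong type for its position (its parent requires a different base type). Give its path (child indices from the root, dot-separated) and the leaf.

Answer: 2.1.0.0 : 5

Trace:
  unify Bool ~ Bool
  unify Bool ~ Bool
  unify Bool ~ Bool
  unify Int ~ Int
  unify Int ~ Int
  unify Int ~ Int
  unify Int ~ Int
  unify Int ~ Int
  unify Int ~ Int
  unify Bool ~ Bool
  unify Int ~ Bool
  FAIL: mismatch Int ~ Bool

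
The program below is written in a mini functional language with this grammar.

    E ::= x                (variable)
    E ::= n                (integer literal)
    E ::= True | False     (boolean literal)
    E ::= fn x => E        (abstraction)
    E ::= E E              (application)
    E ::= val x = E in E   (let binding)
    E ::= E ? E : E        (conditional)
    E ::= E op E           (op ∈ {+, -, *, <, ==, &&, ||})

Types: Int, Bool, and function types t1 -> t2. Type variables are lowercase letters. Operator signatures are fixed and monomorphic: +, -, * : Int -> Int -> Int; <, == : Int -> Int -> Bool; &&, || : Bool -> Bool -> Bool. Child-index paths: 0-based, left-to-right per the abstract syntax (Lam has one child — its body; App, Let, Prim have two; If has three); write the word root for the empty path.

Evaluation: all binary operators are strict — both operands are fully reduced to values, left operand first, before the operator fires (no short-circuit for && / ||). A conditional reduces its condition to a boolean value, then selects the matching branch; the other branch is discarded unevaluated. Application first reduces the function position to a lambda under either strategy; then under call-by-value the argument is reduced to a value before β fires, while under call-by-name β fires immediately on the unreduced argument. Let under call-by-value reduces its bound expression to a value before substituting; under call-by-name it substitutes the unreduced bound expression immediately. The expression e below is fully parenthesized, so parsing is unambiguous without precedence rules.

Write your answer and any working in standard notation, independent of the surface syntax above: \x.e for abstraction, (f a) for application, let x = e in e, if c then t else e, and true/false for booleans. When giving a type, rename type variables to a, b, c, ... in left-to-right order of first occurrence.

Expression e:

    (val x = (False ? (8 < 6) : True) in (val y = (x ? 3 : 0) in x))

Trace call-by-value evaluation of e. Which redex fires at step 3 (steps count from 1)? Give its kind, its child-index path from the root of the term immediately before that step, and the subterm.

Working:
step 0: (let x = (if false then (8 < 6) else true) in (let y = (if x then 3 else 0) in x))
step 1: [if@0] (let x = true in (let y = (if x then 3 else 0) in x))
step 2: [let@root] (let y = (if true then 3 else 0) in true)
step 3: [if@0] (let y = 3 in true)

Answer: if at 0 : (if true then 3 else 0)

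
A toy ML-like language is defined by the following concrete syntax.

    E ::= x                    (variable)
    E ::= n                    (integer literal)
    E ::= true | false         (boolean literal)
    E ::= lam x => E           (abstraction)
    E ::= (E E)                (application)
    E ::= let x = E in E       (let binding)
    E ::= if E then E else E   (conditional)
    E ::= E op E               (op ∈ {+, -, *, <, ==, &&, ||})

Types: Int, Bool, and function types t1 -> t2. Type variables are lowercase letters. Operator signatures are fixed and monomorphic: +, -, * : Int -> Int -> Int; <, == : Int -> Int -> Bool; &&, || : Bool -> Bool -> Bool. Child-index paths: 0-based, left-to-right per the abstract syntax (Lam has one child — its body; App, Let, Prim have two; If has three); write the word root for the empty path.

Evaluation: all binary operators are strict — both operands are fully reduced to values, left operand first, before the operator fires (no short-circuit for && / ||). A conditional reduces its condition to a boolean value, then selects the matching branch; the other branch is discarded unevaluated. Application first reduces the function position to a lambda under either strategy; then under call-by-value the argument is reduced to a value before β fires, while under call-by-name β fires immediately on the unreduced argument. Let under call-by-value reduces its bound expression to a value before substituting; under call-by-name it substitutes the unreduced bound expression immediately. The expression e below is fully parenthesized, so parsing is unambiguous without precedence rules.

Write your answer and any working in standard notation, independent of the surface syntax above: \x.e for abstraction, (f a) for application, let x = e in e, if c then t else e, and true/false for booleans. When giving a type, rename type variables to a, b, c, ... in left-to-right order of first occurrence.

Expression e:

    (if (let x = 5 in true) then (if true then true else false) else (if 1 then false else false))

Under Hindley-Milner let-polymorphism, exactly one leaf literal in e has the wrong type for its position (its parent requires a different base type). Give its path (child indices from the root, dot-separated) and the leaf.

Trace:
let x : Int
  unify Bool ~ Bool
  unify Bool ~ Bool
  unify Bool ~ Bool
  unify Int ~ Bool
  FAIL: mismatch Int ~ Bool

Answer: 2.0 : 1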